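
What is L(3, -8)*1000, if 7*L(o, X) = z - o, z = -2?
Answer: -5000/7 ≈ -714.29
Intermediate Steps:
L(o, X) = -2/7 - o/7 (L(o, X) = (-2 - o)/7 = -2/7 - o/7)
L(3, -8)*1000 = (-2/7 - ⅐*3)*1000 = (-2/7 - 3/7)*1000 = -5/7*1000 = -5000/7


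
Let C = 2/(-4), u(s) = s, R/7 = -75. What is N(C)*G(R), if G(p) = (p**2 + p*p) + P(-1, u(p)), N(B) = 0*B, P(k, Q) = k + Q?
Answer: 0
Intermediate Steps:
R = -525 (R = 7*(-75) = -525)
P(k, Q) = Q + k
C = -1/2 (C = 2*(-1/4) = -1/2 ≈ -0.50000)
N(B) = 0
G(p) = -1 + p + 2*p**2 (G(p) = (p**2 + p*p) + (p - 1) = (p**2 + p**2) + (-1 + p) = 2*p**2 + (-1 + p) = -1 + p + 2*p**2)
N(C)*G(R) = 0*(-1 - 525 + 2*(-525)**2) = 0*(-1 - 525 + 2*275625) = 0*(-1 - 525 + 551250) = 0*550724 = 0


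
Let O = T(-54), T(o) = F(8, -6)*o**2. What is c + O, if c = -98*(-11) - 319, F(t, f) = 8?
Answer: 24087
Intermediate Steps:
T(o) = 8*o**2
O = 23328 (O = 8*(-54)**2 = 8*2916 = 23328)
c = 759 (c = 1078 - 319 = 759)
c + O = 759 + 23328 = 24087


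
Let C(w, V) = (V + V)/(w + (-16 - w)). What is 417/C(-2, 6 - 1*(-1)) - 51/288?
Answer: -320375/672 ≈ -476.75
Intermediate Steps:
C(w, V) = -V/8 (C(w, V) = (2*V)/(-16) = (2*V)*(-1/16) = -V/8)
417/C(-2, 6 - 1*(-1)) - 51/288 = 417/((-(6 - 1*(-1))/8)) - 51/288 = 417/((-(6 + 1)/8)) - 51*1/288 = 417/((-⅛*7)) - 17/96 = 417/(-7/8) - 17/96 = 417*(-8/7) - 17/96 = -3336/7 - 17/96 = -320375/672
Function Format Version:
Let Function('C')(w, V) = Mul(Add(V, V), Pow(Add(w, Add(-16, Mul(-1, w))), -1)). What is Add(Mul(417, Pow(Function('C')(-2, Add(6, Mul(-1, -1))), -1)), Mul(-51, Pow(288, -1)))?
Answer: Rational(-320375, 672) ≈ -476.75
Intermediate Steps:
Function('C')(w, V) = Mul(Rational(-1, 8), V) (Function('C')(w, V) = Mul(Mul(2, V), Pow(-16, -1)) = Mul(Mul(2, V), Rational(-1, 16)) = Mul(Rational(-1, 8), V))
Add(Mul(417, Pow(Function('C')(-2, Add(6, Mul(-1, -1))), -1)), Mul(-51, Pow(288, -1))) = Add(Mul(417, Pow(Mul(Rational(-1, 8), Add(6, Mul(-1, -1))), -1)), Mul(-51, Pow(288, -1))) = Add(Mul(417, Pow(Mul(Rational(-1, 8), Add(6, 1)), -1)), Mul(-51, Rational(1, 288))) = Add(Mul(417, Pow(Mul(Rational(-1, 8), 7), -1)), Rational(-17, 96)) = Add(Mul(417, Pow(Rational(-7, 8), -1)), Rational(-17, 96)) = Add(Mul(417, Rational(-8, 7)), Rational(-17, 96)) = Add(Rational(-3336, 7), Rational(-17, 96)) = Rational(-320375, 672)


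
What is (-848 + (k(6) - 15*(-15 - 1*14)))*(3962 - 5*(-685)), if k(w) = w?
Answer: -3006509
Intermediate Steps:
(-848 + (k(6) - 15*(-15 - 1*14)))*(3962 - 5*(-685)) = (-848 + (6 - 15*(-15 - 1*14)))*(3962 - 5*(-685)) = (-848 + (6 - 15*(-15 - 14)))*(3962 + 3425) = (-848 + (6 - 15*(-29)))*7387 = (-848 + (6 + 435))*7387 = (-848 + 441)*7387 = -407*7387 = -3006509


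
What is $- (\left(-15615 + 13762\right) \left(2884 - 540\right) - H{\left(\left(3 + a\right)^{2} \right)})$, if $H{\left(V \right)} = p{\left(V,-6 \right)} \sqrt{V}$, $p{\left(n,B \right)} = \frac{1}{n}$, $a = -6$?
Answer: $\frac{13030297}{3} \approx 4.3434 \cdot 10^{6}$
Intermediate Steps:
$H{\left(V \right)} = \frac{1}{\sqrt{V}}$ ($H{\left(V \right)} = \frac{\sqrt{V}}{V} = \frac{1}{\sqrt{V}}$)
$- (\left(-15615 + 13762\right) \left(2884 - 540\right) - H{\left(\left(3 + a\right)^{2} \right)}) = - (\left(-15615 + 13762\right) \left(2884 - 540\right) - \frac{1}{\sqrt{\left(3 - 6\right)^{2}}}) = - (\left(-1853\right) 2344 - \frac{1}{\sqrt{\left(-3\right)^{2}}}) = - (-4343432 - \frac{1}{\sqrt{9}}) = - (-4343432 - \frac{1}{3}) = \left(-1\right) \left(- \frac{13030297}{3}\right) = \frac{13030297}{3}$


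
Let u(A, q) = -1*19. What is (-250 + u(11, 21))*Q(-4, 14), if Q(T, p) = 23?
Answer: -6187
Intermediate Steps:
u(A, q) = -19
(-250 + u(11, 21))*Q(-4, 14) = (-250 - 19)*23 = -269*23 = -6187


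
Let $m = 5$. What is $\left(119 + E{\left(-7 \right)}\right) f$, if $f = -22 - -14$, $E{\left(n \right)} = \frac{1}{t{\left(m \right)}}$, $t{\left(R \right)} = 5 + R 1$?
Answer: $- \frac{4764}{5} \approx -952.8$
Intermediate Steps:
$t{\left(R \right)} = 5 + R$
$E{\left(n \right)} = \frac{1}{10}$ ($E{\left(n \right)} = \frac{1}{5 + 5} = \frac{1}{10}$)
$f = -8$ ($f = -22 + 14 = -8$)
$\left(119 + E{\left(-7 \right)}\right) f = \left(119 + \frac{1}{10}\right) \left(-8\right) = \frac{1191}{10} \left(-8\right) = - \frac{4764}{5}$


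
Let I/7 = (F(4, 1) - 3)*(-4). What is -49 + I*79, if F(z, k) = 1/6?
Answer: 18655/3 ≈ 6218.3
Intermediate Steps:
F(z, k) = 1/6
I = 238/3 (I = 7*((1/6 - 3)*(-4)) = 7*(-17/6*(-4)) = 7*(34/3) = 238/3 ≈ 79.333)
-49 + I*79 = -49 + (238/3)*79 = -49 + 18802/3 = 18655/3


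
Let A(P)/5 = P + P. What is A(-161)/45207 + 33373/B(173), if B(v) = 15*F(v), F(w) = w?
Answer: 501505087/39104055 ≈ 12.825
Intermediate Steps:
A(P) = 10*P (A(P) = 5*(P + P) = 5*(2*P) = 10*P)
B(v) = 15*v
A(-161)/45207 + 33373/B(173) = (10*(-161))/45207 + 33373/((15*173)) = -1610*1/45207 + 33373/2595 = -1610/45207 + 33373*(1/2595) = -1610/45207 + 33373/2595 = 501505087/39104055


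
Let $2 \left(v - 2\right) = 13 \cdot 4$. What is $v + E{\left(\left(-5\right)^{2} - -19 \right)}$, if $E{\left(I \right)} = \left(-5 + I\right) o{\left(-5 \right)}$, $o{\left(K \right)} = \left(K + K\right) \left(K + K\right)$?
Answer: $3928$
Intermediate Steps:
$v = 28$ ($v = 2 + \frac{13 \cdot 4}{2} = 2 + \frac{1}{2} \cdot 52 = 2 + 26 = 28$)
$o{\left(K \right)} = 4 K^{2}$ ($o{\left(K \right)} = 2 K 2 K = 4 K^{2}$)
$E{\left(I \right)} = -500 + 100 I$ ($E{\left(I \right)} = \left(-5 + I\right) 4 \left(-5\right)^{2} = \left(-5 + I\right) 4 \cdot 25 = \left(-5 + I\right) 100 = -500 + 100 I$)
$v + E{\left(\left(-5\right)^{2} - -19 \right)} = 28 - \left(500 - 100 \left(\left(-5\right)^{2} - -19\right)\right) = 28 - \left(500 - 100 \left(25 + 19\right)\right) = 28 + \left(-500 + 100 \cdot 44\right) = 28 + \left(-500 + 4400\right) = 28 + 3900 = 3928$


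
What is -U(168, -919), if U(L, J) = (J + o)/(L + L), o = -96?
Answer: 145/48 ≈ 3.0208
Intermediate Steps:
U(L, J) = (-96 + J)/(2*L) (U(L, J) = (J - 96)/(L + L) = (-96 + J)/((2*L)) = (-96 + J)*(1/(2*L)) = (-96 + J)/(2*L))
-U(168, -919) = -(-96 - 919)/(2*168) = -(-1015)/(2*168) = -1*(-145/48) = 145/48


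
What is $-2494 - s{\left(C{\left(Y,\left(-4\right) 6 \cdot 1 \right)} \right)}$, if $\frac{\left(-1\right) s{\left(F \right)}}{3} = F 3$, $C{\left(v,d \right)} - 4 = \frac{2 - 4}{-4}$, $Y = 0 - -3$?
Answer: $- \frac{4907}{2} \approx -2453.5$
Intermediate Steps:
$Y = 3$ ($Y = 0 + 3 = 3$)
$C{\left(v,d \right)} = \frac{9}{2}$ ($C{\left(v,d \right)} = 4 + \frac{2 - 4}{-4} = 4 - - \frac{1}{2} = 4 + \frac{1}{2} = \frac{9}{2}$)
$s{\left(F \right)} = - 9 F$ ($s{\left(F \right)} = - 3 F 3 = - 3 \cdot 3 F = - 9 F$)
$-2494 - s{\left(C{\left(Y,\left(-4\right) 6 \cdot 1 \right)} \right)} = -2494 - \left(-9\right) \frac{9}{2} = -2494 - - \frac{81}{2} = -2494 + \frac{81}{2} = - \frac{4907}{2}$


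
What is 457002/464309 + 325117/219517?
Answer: 251274457187/101923718753 ≈ 2.4653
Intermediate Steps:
457002/464309 + 325117/219517 = 251274457187/101923718753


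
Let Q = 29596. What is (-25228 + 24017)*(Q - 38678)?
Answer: 10998302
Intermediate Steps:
(-25228 + 24017)*(Q - 38678) = (-25228 + 24017)*(29596 - 38678) = -1211*(-9082) = 10998302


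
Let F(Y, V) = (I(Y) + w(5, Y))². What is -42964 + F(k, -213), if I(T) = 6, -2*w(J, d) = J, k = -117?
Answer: -171807/4 ≈ -42952.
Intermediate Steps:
w(J, d) = -J/2
F(Y, V) = 49/4 (F(Y, V) = (6 - ½*5)² = (6 - 5/2)² = (7/2)² = 49/4)
-42964 + F(k, -213) = -42964 + 49/4 = -171807/4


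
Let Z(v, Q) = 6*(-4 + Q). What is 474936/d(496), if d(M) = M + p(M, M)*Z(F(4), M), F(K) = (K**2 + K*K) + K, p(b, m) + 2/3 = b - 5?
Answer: 59367/180995 ≈ 0.32800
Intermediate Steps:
p(b, m) = -17/3 + b (p(b, m) = -2/3 + (b - 5) = -2/3 + (-5 + b) = -17/3 + b)
F(K) = K + 2*K**2 (F(K) = (K**2 + K**2) + K = 2*K**2 + K = K + 2*K**2)
Z(v, Q) = -24 + 6*Q
d(M) = M + (-24 + 6*M)*(-17/3 + M) (d(M) = M + (-17/3 + M)*(-24 + 6*M) = M + (-24 + 6*M)*(-17/3 + M))
474936/d(496) = 474936/(136 - 57*496 + 6*496**2) = 474936/(136 - 28272 + 6*246016) = 474936/(136 - 28272 + 1476096) = 474936/1447960 = 474936*(1/1447960) = 59367/180995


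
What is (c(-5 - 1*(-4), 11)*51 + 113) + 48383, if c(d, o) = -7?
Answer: 48139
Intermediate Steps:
(c(-5 - 1*(-4), 11)*51 + 113) + 48383 = (-7*51 + 113) + 48383 = (-357 + 113) + 48383 = -244 + 48383 = 48139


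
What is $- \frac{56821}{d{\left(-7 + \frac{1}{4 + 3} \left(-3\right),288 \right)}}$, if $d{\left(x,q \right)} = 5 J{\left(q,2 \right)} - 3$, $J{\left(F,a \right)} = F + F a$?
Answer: $- \frac{56821}{4317} \approx -13.162$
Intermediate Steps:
$d{\left(x,q \right)} = -3 + 15 q$ ($d{\left(x,q \right)} = 5 q \left(1 + 2\right) - 3 = 5 q 3 - 3 = 5 \cdot 3 q - 3 = 15 q - 3 = -3 + 15 q$)
$- \frac{56821}{d{\left(-7 + \frac{1}{4 + 3} \left(-3\right),288 \right)}} = - \frac{56821}{-3 + 15 \cdot 288} = - \frac{56821}{-3 + 4320} = - \frac{56821}{4317}$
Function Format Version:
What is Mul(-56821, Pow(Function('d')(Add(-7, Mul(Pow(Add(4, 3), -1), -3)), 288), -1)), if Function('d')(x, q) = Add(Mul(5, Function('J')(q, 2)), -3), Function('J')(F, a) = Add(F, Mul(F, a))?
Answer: Rational(-56821, 4317) ≈ -13.162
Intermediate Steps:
Function('d')(x, q) = Add(-3, Mul(15, q)) (Function('d')(x, q) = Add(Mul(5, Mul(q, Add(1, 2))), -3) = Add(Mul(5, Mul(q, 3)), -3) = Add(Mul(5, Mul(3, q)), -3) = Add(Mul(15, q), -3) = Add(-3, Mul(15, q)))
Mul(-56821, Pow(Function('d')(Add(-7, Mul(Pow(Add(4, 3), -1), -3)), 288), -1)) = Mul(-56821, Pow(Add(-3, Mul(15, 288)), -1)) = Mul(-56821, Pow(Add(-3, 4320), -1)) = Mul(-56821, Pow(4317, -1)) = Mul(-56821, Rational(1, 4317)) = Rational(-56821, 4317)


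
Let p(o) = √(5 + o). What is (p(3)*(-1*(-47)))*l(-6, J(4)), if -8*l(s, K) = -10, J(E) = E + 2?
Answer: 235*√2/2 ≈ 166.17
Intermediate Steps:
J(E) = 2 + E
l(s, K) = 5/4 (l(s, K) = -⅛*(-10) = 5/4)
(p(3)*(-1*(-47)))*l(-6, J(4)) = (√(5 + 3)*(-1*(-47)))*(5/4) = (√8*47)*(5/4) = ((2*√2)*47)*(5/4) = (94*√2)*(5/4) = 235*√2/2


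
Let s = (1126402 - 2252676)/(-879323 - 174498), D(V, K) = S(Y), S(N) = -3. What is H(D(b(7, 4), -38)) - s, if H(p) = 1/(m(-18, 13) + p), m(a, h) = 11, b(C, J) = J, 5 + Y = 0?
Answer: -7956371/8430568 ≈ -0.94375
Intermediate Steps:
Y = -5 (Y = -5 + 0 = -5)
D(V, K) = -3
H(p) = 1/(11 + p)
s = 1126274/1053821 (s = -1126274/(-1053821) = -1126274*(-1/1053821) = 1126274/1053821 ≈ 1.0688)
H(D(b(7, 4), -38)) - s = 1/(11 - 3) - 1*1126274/1053821 = 1/8 - 1126274/1053821 = ⅛ - 1126274/1053821 = -7956371/8430568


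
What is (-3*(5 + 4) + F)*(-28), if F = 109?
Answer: -2296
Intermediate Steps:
(-3*(5 + 4) + F)*(-28) = (-3*(5 + 4) + 109)*(-28) = (-3*9 + 109)*(-28) = (-27 + 109)*(-28) = 82*(-28) = -2296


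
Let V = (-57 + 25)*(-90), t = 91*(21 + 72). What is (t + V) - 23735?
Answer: -12392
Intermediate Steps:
t = 8463 (t = 91*93 = 8463)
V = 2880 (V = -32*(-90) = 2880)
(t + V) - 23735 = (8463 + 2880) - 23735 = 11343 - 23735 = -12392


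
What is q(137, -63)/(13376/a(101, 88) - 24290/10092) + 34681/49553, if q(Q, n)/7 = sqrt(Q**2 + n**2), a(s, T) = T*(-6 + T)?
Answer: 34681/49553 - 1448202*sqrt(22738)/114449 ≈ -1907.4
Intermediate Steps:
q(Q, n) = 7*sqrt(Q**2 + n**2)
q(137, -63)/(13376/a(101, 88) - 24290/10092) + 34681/49553 = (7*sqrt(137**2 + (-63)**2))/(13376/((88*(-6 + 88))) - 24290/10092) + 34681/49553 = (7*sqrt(18769 + 3969))/(13376/((88*82)) - 24290*1/10092) + 34681*(1/49553) = (7*sqrt(22738))/(13376/7216 - 12145/5046) + 34681/49553 = (7*sqrt(22738))/(13376*(1/7216) - 12145/5046) + 34681/49553 = (7*sqrt(22738))/(76/41 - 12145/5046) + 34681/49553 = (7*sqrt(22738))/(-114449/206886) + 34681/49553 = (7*sqrt(22738))*(-206886/114449) + 34681/49553 = -1448202*sqrt(22738)/114449 + 34681/49553 = 34681/49553 - 1448202*sqrt(22738)/114449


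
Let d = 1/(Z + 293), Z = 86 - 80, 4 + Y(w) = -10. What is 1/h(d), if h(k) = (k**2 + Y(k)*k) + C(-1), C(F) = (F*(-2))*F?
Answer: -89401/182987 ≈ -0.48856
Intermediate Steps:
Y(w) = -14 (Y(w) = -4 - 10 = -14)
Z = 6
C(F) = -2*F**2 (C(F) = (-2*F)*F = -2*F**2)
d = 1/299 (d = 1/(6 + 293) = 1/299 ≈ 0.0033445)
h(k) = -2 + k**2 - 14*k (h(k) = (k**2 - 14*k) - 2*(-1)**2 = (k**2 - 14*k) - 2*1 = (k**2 - 14*k) - 2 = -2 + k**2 - 14*k)
1/h(d) = 1/(-2 + (1/299)**2 - 14*1/299) = 1/(-2 + 1/89401 - 14/299) = 1/(-182987/89401) = -89401/182987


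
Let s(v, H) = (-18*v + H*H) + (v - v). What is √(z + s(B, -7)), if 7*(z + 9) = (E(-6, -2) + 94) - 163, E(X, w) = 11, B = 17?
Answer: 8*I*√210/7 ≈ 16.562*I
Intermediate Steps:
s(v, H) = H² - 18*v (s(v, H) = (-18*v + H²) + 0 = (H² - 18*v) + 0 = H² - 18*v)
z = -121/7 (z = -9 + ((11 + 94) - 163)/7 = -9 + (105 - 163)/7 = -9 + (⅐)*(-58) = -9 - 58/7 = -121/7 ≈ -17.286)
√(z + s(B, -7)) = √(-121/7 + ((-7)² - 18*17)) = √(-121/7 + (49 - 306)) = √(-121/7 - 257) = √(-1920/7) = 8*I*√210/7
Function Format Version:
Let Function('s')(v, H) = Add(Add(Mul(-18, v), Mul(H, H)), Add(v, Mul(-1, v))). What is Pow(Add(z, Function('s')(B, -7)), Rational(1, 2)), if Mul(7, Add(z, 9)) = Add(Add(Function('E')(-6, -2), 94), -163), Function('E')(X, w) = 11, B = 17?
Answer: Mul(Rational(8, 7), I, Pow(210, Rational(1, 2))) ≈ Mul(16.562, I)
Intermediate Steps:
Function('s')(v, H) = Add(Pow(H, 2), Mul(-18, v)) (Function('s')(v, H) = Add(Add(Mul(-18, v), Pow(H, 2)), 0) = Add(Add(Pow(H, 2), Mul(-18, v)), 0) = Add(Pow(H, 2), Mul(-18, v)))
z = Rational(-121, 7) (z = Add(-9, Mul(Rational(1, 7), Add(Add(11, 94), -163))) = Add(-9, Mul(Rational(1, 7), Add(105, -163))) = Add(-9, Mul(Rational(1, 7), -58)) = Add(-9, Rational(-58, 7)) = Rational(-121, 7) ≈ -17.286)
Pow(Add(z, Function('s')(B, -7)), Rational(1, 2)) = Pow(Add(Rational(-121, 7), Add(Pow(-7, 2), Mul(-18, 17))), Rational(1, 2)) = Pow(Add(Rational(-121, 7), Add(49, -306)), Rational(1, 2)) = Pow(Add(Rational(-121, 7), -257), Rational(1, 2)) = Pow(Rational(-1920, 7), Rational(1, 2)) = Mul(Rational(8, 7), I, Pow(210, Rational(1, 2)))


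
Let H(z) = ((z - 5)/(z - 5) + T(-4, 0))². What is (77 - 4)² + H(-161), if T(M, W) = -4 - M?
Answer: 5330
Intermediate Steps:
H(z) = 1 (H(z) = ((z - 5)/(z - 5) + (-4 - 1*(-4)))² = ((-5 + z)/(-5 + z) + (-4 + 4))² = (1 + 0)² = 1² = 1)
(77 - 4)² + H(-161) = (77 - 4)² + 1 = 73² + 1 = 5329 + 1 = 5330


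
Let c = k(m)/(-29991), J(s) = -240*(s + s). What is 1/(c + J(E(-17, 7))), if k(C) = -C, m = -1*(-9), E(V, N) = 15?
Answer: -9997/71978397 ≈ -0.00013889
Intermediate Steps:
m = 9
J(s) = -480*s
c = 3/9997 (c = -1*9/(-29991) = -9*(-1/29991) = 3/9997 ≈ 0.00030009)
1/(c + J(E(-17, 7))) = 1/(3/9997 - 480*15) = 1/(3/9997 - 7200) = 1/(-71978397/9997) = -9997/71978397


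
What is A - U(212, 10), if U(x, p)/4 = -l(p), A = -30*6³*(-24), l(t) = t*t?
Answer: 155920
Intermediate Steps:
l(t) = t²
A = 155520 (A = -30*216*(-24) = -6480*(-24) = 155520)
U(x, p) = -4*p² (U(x, p) = 4*(-p²) = -4*p²)
A - U(212, 10) = 155520 - (-4)*10² = 155520 - (-4)*100 = 155520 - 1*(-400) = 155520 + 400 = 155920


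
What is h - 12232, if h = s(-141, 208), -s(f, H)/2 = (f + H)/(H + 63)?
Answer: -3315006/271 ≈ -12233.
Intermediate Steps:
s(f, H) = -2*(H + f)/(63 + H) (s(f, H) = -2*(f + H)/(H + 63) = -2*(H + f)/(63 + H))
h = -134/271 (h = 2*(-1*208 - 1*(-141))/(63 + 208) = 2*(-208 + 141)/271 = 2*(1/271)*(-67) = -134/271 ≈ -0.49446)
h - 12232 = -134/271 - 12232 = -3315006/271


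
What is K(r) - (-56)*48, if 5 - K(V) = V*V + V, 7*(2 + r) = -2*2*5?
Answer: 131039/49 ≈ 2674.3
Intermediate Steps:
r = -34/7 (r = -2 + (-2*2*5)/7 = -2 + (-4*5)/7 = -2 + (1/7)*(-20) = -2 - 20/7 = -34/7 ≈ -4.8571)
K(V) = 5 - V - V**2 (K(V) = 5 - (V*V + V) = 5 - (V**2 + V) = 5 - (V + V**2) = 5 + (-V - V**2) = 5 - V - V**2)
K(r) - (-56)*48 = (5 - 1*(-34/7) - (-34/7)**2) - (-56)*48 = (5 + 34/7 - 1*1156/49) - 1*(-2688) = (5 + 34/7 - 1156/49) + 2688 = -673/49 + 2688 = 131039/49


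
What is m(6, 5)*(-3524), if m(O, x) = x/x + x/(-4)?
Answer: 881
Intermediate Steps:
m(O, x) = 1 - x/4 (m(O, x) = 1 + x*(-¼) = 1 - x/4)
m(6, 5)*(-3524) = (1 - ¼*5)*(-3524) = (1 - 5/4)*(-3524) = -¼*(-3524) = 881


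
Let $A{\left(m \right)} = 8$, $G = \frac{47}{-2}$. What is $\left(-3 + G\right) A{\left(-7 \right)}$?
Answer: $-212$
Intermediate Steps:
$G = - \frac{47}{2}$ ($G = 47 \left(- \frac{1}{2}\right) = - \frac{47}{2} \approx -23.5$)
$\left(-3 + G\right) A{\left(-7 \right)} = \left(-3 - \frac{47}{2}\right) 8 = \left(- \frac{53}{2}\right) 8 = -212$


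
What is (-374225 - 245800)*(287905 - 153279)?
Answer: -83471485650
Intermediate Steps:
(-374225 - 245800)*(287905 - 153279) = -620025*134626 = -83471485650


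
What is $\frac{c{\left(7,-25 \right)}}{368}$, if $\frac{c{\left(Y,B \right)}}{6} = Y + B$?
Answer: $- \frac{27}{92} \approx -0.29348$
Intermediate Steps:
$c{\left(Y,B \right)} = 6 B + 6 Y$ ($c{\left(Y,B \right)} = 6 \left(Y + B\right) = 6 \left(B + Y\right) = 6 B + 6 Y$)
$\frac{c{\left(7,-25 \right)}}{368} = \frac{6 \left(-25\right) + 6 \cdot 7}{368} = \left(-150 + 42\right) \frac{1}{368} = \left(-108\right) \frac{1}{368} = - \frac{27}{92}$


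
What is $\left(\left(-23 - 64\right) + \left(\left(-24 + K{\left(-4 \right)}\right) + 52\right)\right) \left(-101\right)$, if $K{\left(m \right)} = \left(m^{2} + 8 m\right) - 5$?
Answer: $8080$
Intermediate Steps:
$K{\left(m \right)} = -5 + m^{2} + 8 m$
$\left(\left(-23 - 64\right) + \left(\left(-24 + K{\left(-4 \right)}\right) + 52\right)\right) \left(-101\right) = \left(\left(-23 - 64\right) + \left(\left(-24 + \left(-5 + \left(-4\right)^{2} + 8 \left(-4\right)\right)\right) + 52\right)\right) \left(-101\right) = \left(-87 + \left(\left(-24 - 21\right) + 52\right)\right) \left(-101\right) = \left(-87 + \left(-45 + 52\right)\right) \left(-101\right) = \left(-87 + 7\right) \left(-101\right) = \left(-80\right) \left(-101\right) = 8080$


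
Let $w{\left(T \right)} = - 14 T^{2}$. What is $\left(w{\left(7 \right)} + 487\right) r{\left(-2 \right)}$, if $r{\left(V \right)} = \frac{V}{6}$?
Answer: $\frac{199}{3} \approx 66.333$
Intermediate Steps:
$r{\left(V \right)} = \frac{V}{6}$ ($r{\left(V \right)} = V \frac{1}{6} = \frac{V}{6}$)
$\left(w{\left(7 \right)} + 487\right) r{\left(-2 \right)} = \left(- 14 \cdot 7^{2} + 487\right) \frac{1}{6} \left(-2\right) = \left(\left(-14\right) 49 + 487\right) \left(- \frac{1}{3}\right) = \left(-686 + 487\right) \left(- \frac{1}{3}\right) = \left(-199\right) \left(- \frac{1}{3}\right) = \frac{199}{3}$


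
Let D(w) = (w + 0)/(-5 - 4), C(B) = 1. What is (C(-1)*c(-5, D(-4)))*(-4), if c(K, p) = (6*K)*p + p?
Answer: 464/9 ≈ 51.556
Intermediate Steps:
D(w) = -w/9 (D(w) = w/(-9) = w*(-1/9) = -w/9)
c(K, p) = p + 6*K*p (c(K, p) = 6*K*p + p = p + 6*K*p)
(C(-1)*c(-5, D(-4)))*(-4) = (1*((-1/9*(-4))*(1 + 6*(-5))))*(-4) = (1*(4*(1 - 30)/9))*(-4) = (1*((4/9)*(-29)))*(-4) = (1*(-116/9))*(-4) = -116/9*(-4) = 464/9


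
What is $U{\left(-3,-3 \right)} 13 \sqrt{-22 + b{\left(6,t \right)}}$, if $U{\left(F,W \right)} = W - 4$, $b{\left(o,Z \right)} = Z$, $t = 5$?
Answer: $- 91 i \sqrt{17} \approx - 375.2 i$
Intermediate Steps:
$U{\left(F,W \right)} = -4 + W$ ($U{\left(F,W \right)} = W - 4 = -4 + W$)
$U{\left(-3,-3 \right)} 13 \sqrt{-22 + b{\left(6,t \right)}} = \left(-4 - 3\right) 13 \sqrt{-22 + 5} = \left(-7\right) 13 \sqrt{-17} = - 91 i \sqrt{17}$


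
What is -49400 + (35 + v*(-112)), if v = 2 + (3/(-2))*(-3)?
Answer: -50093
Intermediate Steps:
v = 13/2 (v = 2 + (3*(-1/2))*(-3) = 2 - 3/2*(-3) = 2 + 9/2 = 13/2 ≈ 6.5000)
-49400 + (35 + v*(-112)) = -49400 + (35 + (13/2)*(-112)) = -49400 + (35 - 728) = -49400 - 693 = -50093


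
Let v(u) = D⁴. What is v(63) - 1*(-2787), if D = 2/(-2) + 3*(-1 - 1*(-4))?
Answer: 6883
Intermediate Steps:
D = 8 (D = 2*(-½) + 3*(-1 + 4) = -1 + 3*3 = -1 + 9 = 8)
v(u) = 4096 (v(u) = 8⁴ = 4096)
v(63) - 1*(-2787) = 4096 - 1*(-2787) = 4096 + 2787 = 6883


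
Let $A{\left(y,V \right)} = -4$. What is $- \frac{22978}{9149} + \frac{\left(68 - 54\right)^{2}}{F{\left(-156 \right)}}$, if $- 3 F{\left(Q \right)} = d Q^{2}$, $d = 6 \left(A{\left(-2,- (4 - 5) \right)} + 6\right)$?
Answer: $- \frac{559640909}{222650064} \approx -2.5135$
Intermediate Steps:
$d = 12$ ($d = 6 \left(-4 + 6\right) = 6 \cdot 2 = 12$)
$F{\left(Q \right)} = - 4 Q^{2}$ ($F{\left(Q \right)} = - \frac{12 Q^{2}}{3} = - 4 Q^{2}$)
$- \frac{22978}{9149} + \frac{\left(68 - 54\right)^{2}}{F{\left(-156 \right)}} = - \frac{22978}{9149} + \frac{\left(68 - 54\right)^{2}}{\left(-4\right) \left(-156\right)^{2}} = \left(-22978\right) \frac{1}{9149} + \frac{14^{2}}{\left(-4\right) 24336} = - \frac{22978}{9149} + \frac{196}{-97344} = - \frac{22978}{9149} + 196 \left(- \frac{1}{97344}\right) = - \frac{22978}{9149} - \frac{49}{24336} = - \frac{559640909}{222650064}$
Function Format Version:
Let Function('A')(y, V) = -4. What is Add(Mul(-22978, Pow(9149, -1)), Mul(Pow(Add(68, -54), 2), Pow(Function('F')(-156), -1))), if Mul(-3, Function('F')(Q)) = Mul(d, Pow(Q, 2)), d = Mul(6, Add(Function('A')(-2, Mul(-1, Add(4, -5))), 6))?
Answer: Rational(-559640909, 222650064) ≈ -2.5135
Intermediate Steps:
d = 12 (d = Mul(6, Add(-4, 6)) = Mul(6, 2) = 12)
Function('F')(Q) = Mul(-4, Pow(Q, 2)) (Function('F')(Q) = Mul(Rational(-1, 3), Mul(12, Pow(Q, 2))) = Mul(-4, Pow(Q, 2)))
Add(Mul(-22978, Pow(9149, -1)), Mul(Pow(Add(68, -54), 2), Pow(Function('F')(-156), -1))) = Add(Mul(-22978, Pow(9149, -1)), Mul(Pow(Add(68, -54), 2), Pow(Mul(-4, Pow(-156, 2)), -1))) = Add(Mul(-22978, Rational(1, 9149)), Mul(Pow(14, 2), Pow(Mul(-4, 24336), -1))) = Add(Rational(-22978, 9149), Mul(196, Pow(-97344, -1))) = Add(Rational(-22978, 9149), Mul(196, Rational(-1, 97344))) = Add(Rational(-22978, 9149), Rational(-49, 24336)) = Rational(-559640909, 222650064)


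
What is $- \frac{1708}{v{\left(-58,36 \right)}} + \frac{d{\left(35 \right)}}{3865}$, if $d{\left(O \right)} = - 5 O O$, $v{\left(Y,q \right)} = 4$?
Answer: $- \frac{331296}{773} \approx -428.58$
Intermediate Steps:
$d{\left(O \right)} = - 5 O^{2}$
$- \frac{1708}{v{\left(-58,36 \right)}} + \frac{d{\left(35 \right)}}{3865} = - \frac{1708}{4} + \frac{\left(-5\right) 35^{2}}{3865} = \left(-1708\right) \frac{1}{4} + \left(-5\right) 1225 \cdot \frac{1}{3865} = -427 - \frac{1225}{773} = - \frac{331296}{773}$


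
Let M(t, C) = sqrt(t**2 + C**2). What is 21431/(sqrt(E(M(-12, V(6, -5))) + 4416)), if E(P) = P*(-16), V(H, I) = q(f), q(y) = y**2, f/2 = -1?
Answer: 21431/(8*sqrt(69 - sqrt(10))) ≈ 330.15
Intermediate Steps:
f = -2 (f = 2*(-1) = -2)
V(H, I) = 4 (V(H, I) = (-2)**2 = 4)
M(t, C) = sqrt(C**2 + t**2)
E(P) = -16*P
21431/(sqrt(E(M(-12, V(6, -5))) + 4416)) = 21431/(sqrt(-16*sqrt(4**2 + (-12)**2) + 4416)) = 21431/(sqrt(-16*sqrt(16 + 144) + 4416)) = 21431/(sqrt(-64*sqrt(10) + 4416)) = 21431/(sqrt(4416 - 64*sqrt(10))) = 21431/sqrt(4416 - 64*sqrt(10))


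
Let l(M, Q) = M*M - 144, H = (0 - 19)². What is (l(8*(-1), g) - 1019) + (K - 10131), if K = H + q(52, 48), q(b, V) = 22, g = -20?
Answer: -10847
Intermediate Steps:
H = 361 (H = (-19)² = 361)
l(M, Q) = -144 + M² (l(M, Q) = M² - 144 = -144 + M²)
K = 383 (K = 361 + 22 = 383)
(l(8*(-1), g) - 1019) + (K - 10131) = ((-144 + (8*(-1))²) - 1019) + (383 - 10131) = ((-144 + (-8)²) - 1019) - 9748 = ((-144 + 64) - 1019) - 9748 = (-80 - 1019) - 9748 = -1099 - 9748 = -10847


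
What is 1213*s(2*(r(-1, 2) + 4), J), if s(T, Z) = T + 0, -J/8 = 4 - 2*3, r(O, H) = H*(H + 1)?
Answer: 24260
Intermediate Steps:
r(O, H) = H*(1 + H)
J = 16 (J = -8*(4 - 2*3) = -8*(4 - 6) = -8*(-2) = 16)
s(T, Z) = T
1213*s(2*(r(-1, 2) + 4), J) = 1213*(2*(2*(1 + 2) + 4)) = 1213*(2*(2*3 + 4)) = 1213*(2*(6 + 4)) = 1213*(2*10) = 1213*20 = 24260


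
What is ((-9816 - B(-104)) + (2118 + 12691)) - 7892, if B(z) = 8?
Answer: -2907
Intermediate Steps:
((-9816 - B(-104)) + (2118 + 12691)) - 7892 = ((-9816 - 1*8) + (2118 + 12691)) - 7892 = ((-9816 - 8) + 14809) - 7892 = (-9824 + 14809) - 7892 = 4985 - 7892 = -2907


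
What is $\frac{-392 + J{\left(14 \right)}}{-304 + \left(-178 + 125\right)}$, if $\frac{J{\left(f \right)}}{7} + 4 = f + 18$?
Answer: $\frac{28}{51} \approx 0.54902$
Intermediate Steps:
$J{\left(f \right)} = 98 + 7 f$ ($J{\left(f \right)} = -28 + 7 \left(f + 18\right) = -28 + 7 \left(18 + f\right) = -28 + \left(126 + 7 f\right) = 98 + 7 f$)
$\frac{-392 + J{\left(14 \right)}}{-304 + \left(-178 + 125\right)} = \frac{-392 + \left(98 + 7 \cdot 14\right)}{-304 + \left(-178 + 125\right)} = \frac{-392 + \left(98 + 98\right)}{-304 - 53} = \frac{-392 + 196}{-357} = \left(-196\right) \left(- \frac{1}{357}\right) = \frac{28}{51}$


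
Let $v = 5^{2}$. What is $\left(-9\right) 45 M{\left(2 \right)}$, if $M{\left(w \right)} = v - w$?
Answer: $-9315$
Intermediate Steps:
$v = 25$
$M{\left(w \right)} = 25 - w$
$\left(-9\right) 45 M{\left(2 \right)} = \left(-9\right) 45 \left(25 - 2\right) = - 405 \left(25 - 2\right) = \left(-405\right) 23 = -9315$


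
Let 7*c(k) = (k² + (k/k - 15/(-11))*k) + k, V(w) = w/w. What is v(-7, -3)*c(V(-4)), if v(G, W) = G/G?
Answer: 48/77 ≈ 0.62338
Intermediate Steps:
v(G, W) = 1
V(w) = 1
c(k) = k²/7 + 37*k/77 (c(k) = ((k² + (k/k - 15/(-11))*k) + k)/7 = ((k² + (1 - 15*(-1/11))*k) + k)/7 = ((k² + (1 + 15/11)*k) + k)/7 = ((k² + 26*k/11) + k)/7 = (k² + 37*k/11)/7 = k²/7 + 37*k/77)
v(-7, -3)*c(V(-4)) = 1*((1/77)*1*(37 + 11*1)) = 1*((1/77)*1*(37 + 11)) = 1*((1/77)*1*48) = 1*(48/77) = 48/77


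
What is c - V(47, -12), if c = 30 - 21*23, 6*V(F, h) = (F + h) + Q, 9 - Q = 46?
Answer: -1358/3 ≈ -452.67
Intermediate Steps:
Q = -37 (Q = 9 - 1*46 = 9 - 46 = -37)
V(F, h) = -37/6 + F/6 + h/6 (V(F, h) = ((F + h) - 37)/6 = (-37 + F + h)/6 = -37/6 + F/6 + h/6)
c = -453 (c = 30 - 483 = -453)
c - V(47, -12) = -453 - (-37/6 + (1/6)*47 + (1/6)*(-12)) = -453 - (-37/6 + 47/6 - 2) = -453 - 1*(-1/3) = -453 + 1/3 = -1358/3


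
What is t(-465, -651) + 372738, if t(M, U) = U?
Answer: 372087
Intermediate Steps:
t(-465, -651) + 372738 = -651 + 372738 = 372087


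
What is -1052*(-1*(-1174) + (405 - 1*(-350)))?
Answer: -2029308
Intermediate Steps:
-1052*(-1*(-1174) + (405 - 1*(-350))) = -1052*(1174 + (405 + 350)) = -1052*(1174 + 755) = -1052*1929 = -2029308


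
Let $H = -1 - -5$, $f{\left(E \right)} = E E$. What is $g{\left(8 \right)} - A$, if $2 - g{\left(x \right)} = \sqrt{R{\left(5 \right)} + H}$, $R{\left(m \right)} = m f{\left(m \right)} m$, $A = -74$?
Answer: $76 - \sqrt{629} \approx 50.92$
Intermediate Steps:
$f{\left(E \right)} = E^{2}$
$H = 4$ ($H = -1 + 5 = 4$)
$R{\left(m \right)} = m^{4}$ ($R{\left(m \right)} = m m^{2} m = m^{3} m = m^{4}$)
$g{\left(x \right)} = 2 - \sqrt{629}$ ($g{\left(x \right)} = 2 - \sqrt{5^{4} + 4} = 2 - \sqrt{625 + 4} = 2 - \sqrt{629}$)
$g{\left(8 \right)} - A = \left(2 - \sqrt{629}\right) - -74 = \left(2 - \sqrt{629}\right) + 74 = 76 - \sqrt{629}$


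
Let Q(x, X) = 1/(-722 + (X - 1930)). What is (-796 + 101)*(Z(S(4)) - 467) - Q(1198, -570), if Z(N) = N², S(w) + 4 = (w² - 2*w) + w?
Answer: 902433871/3222 ≈ 2.8009e+5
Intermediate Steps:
S(w) = -4 + w² - w (S(w) = -4 + ((w² - 2*w) + w) = -4 + (w² - w) = -4 + w² - w)
Q(x, X) = 1/(-2652 + X) (Q(x, X) = 1/(-722 + (-1930 + X)) = 1/(-2652 + X))
(-796 + 101)*(Z(S(4)) - 467) - Q(1198, -570) = (-796 + 101)*((-4 + 4² - 1*4)² - 467) - 1/(-2652 - 570) = -695*((-4 + 16 - 4)² - 467) - 1/(-3222) = -695*(8² - 467) - 1*(-1/3222) = -695*(64 - 467) + 1/3222 = -695*(-403) + 1/3222 = 280085 + 1/3222 = 902433871/3222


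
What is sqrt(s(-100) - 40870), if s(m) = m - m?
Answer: I*sqrt(40870) ≈ 202.16*I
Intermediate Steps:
s(m) = 0
sqrt(s(-100) - 40870) = sqrt(0 - 40870) = sqrt(-40870) = I*sqrt(40870)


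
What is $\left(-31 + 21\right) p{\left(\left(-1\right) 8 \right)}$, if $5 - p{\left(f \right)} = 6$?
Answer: $10$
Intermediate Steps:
$p{\left(f \right)} = -1$ ($p{\left(f \right)} = 5 - 6 = -1$)
$\left(-31 + 21\right) p{\left(\left(-1\right) 8 \right)} = \left(-31 + 21\right) \left(-1\right) = \left(-10\right) \left(-1\right) = 10$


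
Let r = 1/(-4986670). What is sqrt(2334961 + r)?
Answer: sqrt(58063189595346646230)/4986670 ≈ 1528.1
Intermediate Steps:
r = -1/4986670 ≈ -2.0053e-7
sqrt(2334961 + r) = sqrt(2334961 - 1/4986670) = sqrt(11643679969869/4986670) = sqrt(58063189595346646230)/4986670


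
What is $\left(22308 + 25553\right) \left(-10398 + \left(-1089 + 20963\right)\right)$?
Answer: $453530836$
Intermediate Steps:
$\left(22308 + 25553\right) \left(-10398 + \left(-1089 + 20963\right)\right) = 47861 \left(-10398 + 19874\right) = 47861 \cdot 9476 = 453530836$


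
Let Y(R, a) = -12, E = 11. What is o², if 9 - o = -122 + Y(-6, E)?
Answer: 20449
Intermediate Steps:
o = 143 (o = 9 - (-122 - 12) = 9 - 1*(-134) = 9 + 134 = 143)
o² = 143² = 20449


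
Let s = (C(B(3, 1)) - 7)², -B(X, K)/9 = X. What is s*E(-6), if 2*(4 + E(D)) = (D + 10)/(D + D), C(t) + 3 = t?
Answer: -34225/6 ≈ -5704.2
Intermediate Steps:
B(X, K) = -9*X
C(t) = -3 + t
s = 1369 (s = ((-3 - 9*3) - 7)² = ((-3 - 27) - 7)² = (-30 - 7)² = (-37)² = 1369)
E(D) = -4 + (10 + D)/(4*D) (E(D) = -4 + ((D + 10)/(D + D))/2 = -4 + ((10 + D)/((2*D)))/2 = -4 + ((10 + D)*(1/(2*D)))/2 = -4 + ((10 + D)/(2*D))/2 = -4 + (10 + D)/(4*D))
s*E(-6) = 1369*((5/4)*(2 - 3*(-6))/(-6)) = 1369*((5/4)*(-⅙)*(2 + 18)) = 1369*((5/4)*(-⅙)*20) = 1369*(-25/6) = -34225/6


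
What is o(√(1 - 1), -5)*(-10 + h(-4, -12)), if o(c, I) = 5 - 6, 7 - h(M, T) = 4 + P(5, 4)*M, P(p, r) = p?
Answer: -13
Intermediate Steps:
h(M, T) = 3 - 5*M (h(M, T) = 7 - (4 + 5*M) = 7 + (-4 - 5*M) = 3 - 5*M)
o(c, I) = -1
o(√(1 - 1), -5)*(-10 + h(-4, -12)) = -(-10 + (3 - 5*(-4))) = -(-10 + (3 + 20)) = -(-10 + 23) = -1*13 = -13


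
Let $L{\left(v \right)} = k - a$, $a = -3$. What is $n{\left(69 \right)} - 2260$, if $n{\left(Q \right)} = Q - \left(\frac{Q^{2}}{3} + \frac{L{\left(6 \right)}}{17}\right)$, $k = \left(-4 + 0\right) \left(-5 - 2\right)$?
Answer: $- \frac{64257}{17} \approx -3779.8$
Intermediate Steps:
$k = 28$ ($k = \left(-4\right) \left(-7\right) = 28$)
$L{\left(v \right)} = 31$ ($L{\left(v \right)} = 28 - -3 = 28 + 3 = 31$)
$n{\left(Q \right)} = - \frac{31}{17} + Q - \frac{Q^{2}}{3}$ ($n{\left(Q \right)} = Q - \left(\frac{Q^{2}}{3} + \frac{31}{17}\right) = Q - \left(\frac{31}{17} + \frac{Q^{2}}{3}\right) = - \frac{31}{17} + Q - \frac{Q^{2}}{3}$)
$n{\left(69 \right)} - 2260 = \left(- \frac{31}{17} + 69 - \frac{69^{2}}{3}\right) - 2260 = \left(- \frac{31}{17} + 69 - 1587\right) - 2260 = - \frac{25837}{17} - 2260 = - \frac{64257}{17}$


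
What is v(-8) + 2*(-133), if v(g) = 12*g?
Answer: -362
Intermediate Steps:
v(-8) + 2*(-133) = 12*(-8) + 2*(-133) = -96 - 266 = -362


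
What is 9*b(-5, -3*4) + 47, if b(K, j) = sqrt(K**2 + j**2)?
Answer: 164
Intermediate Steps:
9*b(-5, -3*4) + 47 = 9*sqrt((-5)**2 + (-3*4)**2) + 47 = 9*sqrt(25 + (-12)**2) + 47 = 9*sqrt(25 + 144) + 47 = 9*sqrt(169) + 47 = 9*13 + 47 = 117 + 47 = 164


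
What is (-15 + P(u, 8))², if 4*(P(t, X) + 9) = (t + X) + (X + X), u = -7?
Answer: 6241/16 ≈ 390.06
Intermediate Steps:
P(t, X) = -9 + t/4 + 3*X/4 (P(t, X) = -9 + ((t + X) + (X + X))/4 = -9 + ((X + t) + 2*X)/4 = -9 + (t + 3*X)/4 = -9 + (t/4 + 3*X/4) = -9 + t/4 + 3*X/4)
(-15 + P(u, 8))² = (-15 + (-9 + (¼)*(-7) + (¾)*8))² = (-15 + (-9 - 7/4 + 6))² = (-15 - 19/4)² = (-79/4)² = 6241/16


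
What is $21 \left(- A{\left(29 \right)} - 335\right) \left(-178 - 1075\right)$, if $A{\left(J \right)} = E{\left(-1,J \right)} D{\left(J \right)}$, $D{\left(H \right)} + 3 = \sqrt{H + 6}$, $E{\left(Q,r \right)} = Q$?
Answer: $8893794 - 26313 \sqrt{35} \approx 8.7381 \cdot 10^{6}$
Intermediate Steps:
$D{\left(H \right)} = -3 + \sqrt{6 + H}$ ($D{\left(H \right)} = -3 + \sqrt{H + 6} = -3 + \sqrt{6 + H}$)
$A{\left(J \right)} = 3 - \sqrt{6 + J}$ ($A{\left(J \right)} = - (-3 + \sqrt{6 + J}) = 3 - \sqrt{6 + J}$)
$21 \left(- A{\left(29 \right)} - 335\right) \left(-178 - 1075\right) = 21 \left(- (3 - \sqrt{6 + 29}) - 335\right) \left(-178 - 1075\right) = 21 \left(- (3 - \sqrt{35}) - 335\right) \left(-1253\right) = 21 \left(\left(-3 + \sqrt{35}\right) - 335\right) \left(-1253\right) = 21 \left(-338 + \sqrt{35}\right) \left(-1253\right) = 21 \left(423514 - 1253 \sqrt{35}\right) = 8893794 - 26313 \sqrt{35}$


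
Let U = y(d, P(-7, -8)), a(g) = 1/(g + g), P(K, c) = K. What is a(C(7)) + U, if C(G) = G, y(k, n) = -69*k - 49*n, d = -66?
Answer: 68559/14 ≈ 4897.1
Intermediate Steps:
a(g) = 1/(2*g)
U = 4897 (U = -69*(-66) - 49*(-7) = 4554 + 343 = 4897)
a(C(7)) + U = (½)/7 + 4897 = (½)*(⅐) + 4897 = 1/14 + 4897 = 68559/14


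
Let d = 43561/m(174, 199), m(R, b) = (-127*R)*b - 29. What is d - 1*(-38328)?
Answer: 168548524607/4397531 ≈ 38328.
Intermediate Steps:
m(R, b) = -29 - 127*R*b (m(R, b) = -127*R*b - 29 = -29 - 127*R*b)
d = -43561/4397531 (d = 43561/(-29 - 127*174*199) = 43561/(-29 - 4397502) = 43561/(-4397531) = 43561*(-1/4397531) = -43561/4397531 ≈ -0.0099058)
d - 1*(-38328) = -43561/4397531 - 1*(-38328) = -43561/4397531 + 38328 = 168548524607/4397531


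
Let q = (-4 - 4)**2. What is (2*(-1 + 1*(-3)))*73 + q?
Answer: -520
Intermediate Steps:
q = 64 (q = (-8)**2 = 64)
(2*(-1 + 1*(-3)))*73 + q = (2*(-1 + 1*(-3)))*73 + 64 = (2*(-1 - 3))*73 + 64 = (2*(-4))*73 + 64 = -8*73 + 64 = -584 + 64 = -520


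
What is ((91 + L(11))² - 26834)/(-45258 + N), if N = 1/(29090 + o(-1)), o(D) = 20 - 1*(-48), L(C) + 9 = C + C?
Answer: 467052844/1319632763 ≈ 0.35393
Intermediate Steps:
L(C) = -9 + 2*C (L(C) = -9 + (C + C) = -9 + 2*C)
o(D) = 68 (o(D) = 20 + 48 = 68)
N = 1/29158 (N = 1/(29090 + 68) = 1/29158 ≈ 3.4296e-5)
((91 + L(11))² - 26834)/(-45258 + N) = ((91 + (-9 + 2*11))² - 26834)/(-45258 + 1/29158) = ((91 + (-9 + 22))² - 26834)/(-1319632763/29158) = ((91 + 13)² - 26834)*(-29158/1319632763) = (104² - 26834)*(-29158/1319632763) = (10816 - 26834)*(-29158/1319632763) = -16018*(-29158/1319632763) = 467052844/1319632763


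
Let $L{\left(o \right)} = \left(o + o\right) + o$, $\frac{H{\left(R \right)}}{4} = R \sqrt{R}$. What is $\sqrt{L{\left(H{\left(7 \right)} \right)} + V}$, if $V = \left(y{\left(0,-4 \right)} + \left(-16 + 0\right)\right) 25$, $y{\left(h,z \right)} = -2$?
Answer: $\sqrt{-450 + 84 \sqrt{7}} \approx 15.092 i$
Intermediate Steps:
$H{\left(R \right)} = 4 R^{\frac{3}{2}}$ ($H{\left(R \right)} = 4 R \sqrt{R} = 4 R^{\frac{3}{2}}$)
$L{\left(o \right)} = 3 o$ ($L{\left(o \right)} = 2 o + o = 3 o$)
$V = -450$ ($V = \left(-2 + \left(-16 + 0\right)\right) 25 = \left(-2 - 16\right) 25 = \left(-18\right) 25 = -450$)
$\sqrt{L{\left(H{\left(7 \right)} \right)} + V} = \sqrt{3 \cdot 4 \cdot 7^{\frac{3}{2}} - 450} = \sqrt{3 \cdot 4 \cdot 7 \sqrt{7} - 450} = \sqrt{3 \cdot 28 \sqrt{7} - 450} = \sqrt{84 \sqrt{7} - 450} = \sqrt{-450 + 84 \sqrt{7}}$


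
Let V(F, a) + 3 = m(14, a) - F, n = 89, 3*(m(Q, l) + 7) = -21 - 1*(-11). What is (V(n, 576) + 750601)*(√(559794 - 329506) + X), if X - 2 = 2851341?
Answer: 6419787359128/3 + 9005984*√14393/3 ≈ 2.1403e+12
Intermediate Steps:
m(Q, l) = -31/3 (m(Q, l) = -7 + (-21 - 1*(-11))/3 = -7 + (-21 + 11)/3 = -7 + (⅓)*(-10) = -7 - 10/3 = -31/3)
X = 2851343 (X = 2 + 2851341 = 2851343)
V(F, a) = -40/3 - F (V(F, a) = -3 + (-31/3 - F) = -40/3 - F)
(V(n, 576) + 750601)*(√(559794 - 329506) + X) = ((-40/3 - 1*89) + 750601)*(√(559794 - 329506) + 2851343) = ((-40/3 - 89) + 750601)*(√230288 + 2851343) = (-307/3 + 750601)*(4*√14393 + 2851343) = 2251496*(2851343 + 4*√14393)/3 = 6419787359128/3 + 9005984*√14393/3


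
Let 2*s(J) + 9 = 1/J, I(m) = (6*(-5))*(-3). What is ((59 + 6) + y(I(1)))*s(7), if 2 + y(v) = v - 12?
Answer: -4371/7 ≈ -624.43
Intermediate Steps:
I(m) = 90 (I(m) = -30*(-3) = 90)
y(v) = -14 + v (y(v) = -2 + (v - 12) = -2 + (-12 + v) = -14 + v)
s(J) = -9/2 + 1/(2*J)
((59 + 6) + y(I(1)))*s(7) = ((59 + 6) + (-14 + 90))*((1/2)*(1 - 9*7)/7) = (65 + 76)*((1/2)*(1/7)*(1 - 63)) = 141*((1/2)*(1/7)*(-62)) = 141*(-31/7) = -4371/7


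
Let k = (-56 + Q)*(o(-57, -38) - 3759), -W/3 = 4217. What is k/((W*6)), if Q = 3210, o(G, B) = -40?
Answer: 5991023/37953 ≈ 157.85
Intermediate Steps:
W = -12651 (W = -3*4217 = -12651)
k = -11982046 (k = (-56 + 3210)*(-40 - 3759) = 3154*(-3799) = -11982046)
k/((W*6)) = -11982046/((-12651*6)) = -11982046/(-75906) = -11982046*(-1/75906) = 5991023/37953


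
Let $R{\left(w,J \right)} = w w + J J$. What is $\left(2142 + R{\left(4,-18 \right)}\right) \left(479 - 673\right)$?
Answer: $-481508$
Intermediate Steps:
$R{\left(w,J \right)} = J^{2} + w^{2}$ ($R{\left(w,J \right)} = w^{2} + J^{2} = J^{2} + w^{2}$)
$\left(2142 + R{\left(4,-18 \right)}\right) \left(479 - 673\right) = \left(2142 + \left(\left(-18\right)^{2} + 4^{2}\right)\right) \left(479 - 673\right) = \left(2142 + \left(324 + 16\right)\right) \left(-194\right) = \left(2142 + 340\right) \left(-194\right) = 2482 \left(-194\right) = -481508$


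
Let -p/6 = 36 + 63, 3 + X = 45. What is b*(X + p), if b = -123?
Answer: 67896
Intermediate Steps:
X = 42 (X = -3 + 45 = 42)
p = -594 (p = -6*(36 + 63) = -6*99 = -594)
b*(X + p) = -123*(42 - 594) = -123*(-552) = 67896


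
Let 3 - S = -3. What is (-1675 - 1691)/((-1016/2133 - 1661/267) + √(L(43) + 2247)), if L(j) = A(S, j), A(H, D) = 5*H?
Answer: -406205198631045/40221138935794 - 181956299086881*√253/40221138935794 ≈ -82.056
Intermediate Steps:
S = 6 (S = 3 - 1*(-3) = 3 + 3 = 6)
L(j) = 30 (L(j) = 5*6 = 30)
(-1675 - 1691)/((-1016/2133 - 1661/267) + √(L(43) + 2247)) = (-1675 - 1691)/((-1016/2133 - 1661/267) + √(30 + 2247)) = -3366/((-1016*1/2133 - 1661*1/267) + √2277) = -3366/((-1016/2133 - 1661/267) + 3*√253) = -3366/(-1271395/189837 + 3*√253)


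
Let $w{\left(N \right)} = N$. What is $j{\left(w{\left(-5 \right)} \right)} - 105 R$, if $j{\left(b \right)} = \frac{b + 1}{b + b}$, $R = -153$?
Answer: $\frac{80327}{5} \approx 16065.0$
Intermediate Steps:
$j{\left(b \right)} = \frac{1 + b}{2 b}$
$j{\left(w{\left(-5 \right)} \right)} - 105 R = \frac{1 - 5}{2 \left(-5\right)} - -16065 = \frac{1}{2} \left(- \frac{1}{5}\right) \left(-4\right) + 16065 = \frac{2}{5} + 16065 = \frac{80327}{5}$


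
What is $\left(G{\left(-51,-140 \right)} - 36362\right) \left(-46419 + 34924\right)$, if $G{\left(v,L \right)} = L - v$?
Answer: $419004245$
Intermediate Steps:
$\left(G{\left(-51,-140 \right)} - 36362\right) \left(-46419 + 34924\right) = \left(\left(-140 - -51\right) - 36362\right) \left(-46419 + 34924\right) = \left(\left(-140 + 51\right) - 36362\right) \left(-11495\right) = \left(-89 - 36362\right) \left(-11495\right) = \left(-36451\right) \left(-11495\right) = 419004245$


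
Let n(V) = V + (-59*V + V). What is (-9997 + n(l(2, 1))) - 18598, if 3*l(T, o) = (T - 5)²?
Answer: -28766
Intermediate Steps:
l(T, o) = (-5 + T)²/3 (l(T, o) = (T - 5)²/3 = (-5 + T)²/3)
n(V) = -57*V (n(V) = V - 58*V = -57*V)
(-9997 + n(l(2, 1))) - 18598 = (-9997 - 19*(-5 + 2)²) - 18598 = (-9997 - 19*(-3)²) - 18598 = (-9997 - 19*9) - 18598 = (-9997 - 57*3) - 18598 = (-9997 - 171) - 18598 = -10168 - 18598 = -28766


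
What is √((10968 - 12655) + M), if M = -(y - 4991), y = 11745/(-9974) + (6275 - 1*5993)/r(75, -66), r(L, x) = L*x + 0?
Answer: √8951769636226626/1645710 ≈ 57.491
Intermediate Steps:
r(L, x) = L*x
y = -10158403/8228550 (y = 11745/(-9974) + (6275 - 1*5993)/((75*(-66))) = 11745*(-1/9974) + (6275 - 5993)/(-4950) = -11745/9974 + 282*(-1/4950) = -11745/9974 - 47/825 = -10158403/8228550 ≈ -1.2345)
M = 41078851453/8228550 (M = -(-10158403/8228550 - 4991) = -1*(-41078851453/8228550) = 41078851453/8228550 ≈ 4992.2)
√((10968 - 12655) + M) = √((10968 - 12655) + 41078851453/8228550) = √(-1687 + 41078851453/8228550) = √(27197287603/8228550) = √8951769636226626/1645710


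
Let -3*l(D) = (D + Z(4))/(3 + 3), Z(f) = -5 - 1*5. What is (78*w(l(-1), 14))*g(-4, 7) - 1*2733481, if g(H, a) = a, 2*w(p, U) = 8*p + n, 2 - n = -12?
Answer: -8184973/3 ≈ -2.7283e+6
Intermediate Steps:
Z(f) = -10 (Z(f) = -5 - 5 = -10)
n = 14 (n = 2 - 1*(-12) = 2 + 12 = 14)
l(D) = 5/9 - D/18 (l(D) = -(D - 10)/(3*(3 + 3)) = -(-10 + D)/(3*6) = -(-5/3 + D/6)/3 = 5/9 - D/18)
w(p, U) = 7 + 4*p (w(p, U) = (8*p + 14)/2 = (14 + 8*p)/2 = 7 + 4*p)
(78*w(l(-1), 14))*g(-4, 7) - 1*2733481 = (78*(7 + 4*(5/9 - 1/18*(-1))))*7 - 1*2733481 = (78*(7 + 4*(5/9 + 1/18)))*7 - 2733481 = (78*(7 + 4*(11/18)))*7 - 2733481 = (78*(7 + 22/9))*7 - 2733481 = (78*(85/9))*7 - 2733481 = (2210/3)*7 - 2733481 = 15470/3 - 2733481 = -8184973/3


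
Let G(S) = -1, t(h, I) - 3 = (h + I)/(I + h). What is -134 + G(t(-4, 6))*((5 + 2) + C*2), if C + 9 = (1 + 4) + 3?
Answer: -139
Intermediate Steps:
t(h, I) = 4 (t(h, I) = 3 + (h + I)/(I + h) = 3 + (I + h)/(I + h) = 3 + 1 = 4)
C = -1 (C = -9 + ((1 + 4) + 3) = -9 + (5 + 3) = -9 + 8 = -1)
-134 + G(t(-4, 6))*((5 + 2) + C*2) = -134 - ((5 + 2) - 1*2) = -134 - (7 - 2) = -134 - 1*5 = -134 - 5 = -139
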